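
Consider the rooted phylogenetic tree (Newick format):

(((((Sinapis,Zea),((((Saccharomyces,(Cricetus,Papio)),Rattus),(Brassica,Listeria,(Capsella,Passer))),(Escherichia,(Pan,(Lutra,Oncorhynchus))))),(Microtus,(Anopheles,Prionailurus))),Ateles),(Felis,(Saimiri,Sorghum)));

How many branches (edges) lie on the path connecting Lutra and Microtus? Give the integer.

8

The MRCA of Lutra and Microtus is the node subtending (((Sinapis,Zea),((((Saccharomyces,(Cricetus,Papio)),Rattus),(Brassica,Listeria,(Capsella,Passer))),(Escherichia,(Pan,(Lutra,Oncorhynchus))))),(Microtus,(Anopheles,Prionailurus))).
From Lutra up to that node: 6 branches. From Microtus up to the same node: 2 branches. Total: 6 + 2 = 8.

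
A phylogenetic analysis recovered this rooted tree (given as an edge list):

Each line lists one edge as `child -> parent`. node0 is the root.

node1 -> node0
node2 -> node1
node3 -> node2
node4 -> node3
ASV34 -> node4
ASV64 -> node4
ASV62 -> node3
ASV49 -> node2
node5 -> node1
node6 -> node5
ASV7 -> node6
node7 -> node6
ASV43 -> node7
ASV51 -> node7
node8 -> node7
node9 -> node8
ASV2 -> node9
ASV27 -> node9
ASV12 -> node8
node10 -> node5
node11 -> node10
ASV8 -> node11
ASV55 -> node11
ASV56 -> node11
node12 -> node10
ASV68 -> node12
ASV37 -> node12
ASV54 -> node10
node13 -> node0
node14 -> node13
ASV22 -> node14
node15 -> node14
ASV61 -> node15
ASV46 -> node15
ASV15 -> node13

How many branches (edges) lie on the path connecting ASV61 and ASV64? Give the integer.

9

The MRCA of ASV61 and ASV64 is the root of the tree.
From ASV61 up to that node: 4 branches. From ASV64 up to the same node: 5 branches. Total: 4 + 5 = 9.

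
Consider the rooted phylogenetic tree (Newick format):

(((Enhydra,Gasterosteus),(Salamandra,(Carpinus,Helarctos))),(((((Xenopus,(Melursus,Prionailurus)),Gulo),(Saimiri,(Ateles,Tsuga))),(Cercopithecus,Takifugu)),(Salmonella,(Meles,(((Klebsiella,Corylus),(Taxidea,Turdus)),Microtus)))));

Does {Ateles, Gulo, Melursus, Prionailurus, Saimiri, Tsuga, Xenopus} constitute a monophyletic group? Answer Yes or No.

Yes

The most recent common ancestor of these taxa subtends (((Xenopus,(Melursus,Prionailurus)),Gulo),(Saimiri,(Ateles,Tsuga))).
That clade has exactly 7 tips — every listed taxon and nothing else — so the group is monophyletic.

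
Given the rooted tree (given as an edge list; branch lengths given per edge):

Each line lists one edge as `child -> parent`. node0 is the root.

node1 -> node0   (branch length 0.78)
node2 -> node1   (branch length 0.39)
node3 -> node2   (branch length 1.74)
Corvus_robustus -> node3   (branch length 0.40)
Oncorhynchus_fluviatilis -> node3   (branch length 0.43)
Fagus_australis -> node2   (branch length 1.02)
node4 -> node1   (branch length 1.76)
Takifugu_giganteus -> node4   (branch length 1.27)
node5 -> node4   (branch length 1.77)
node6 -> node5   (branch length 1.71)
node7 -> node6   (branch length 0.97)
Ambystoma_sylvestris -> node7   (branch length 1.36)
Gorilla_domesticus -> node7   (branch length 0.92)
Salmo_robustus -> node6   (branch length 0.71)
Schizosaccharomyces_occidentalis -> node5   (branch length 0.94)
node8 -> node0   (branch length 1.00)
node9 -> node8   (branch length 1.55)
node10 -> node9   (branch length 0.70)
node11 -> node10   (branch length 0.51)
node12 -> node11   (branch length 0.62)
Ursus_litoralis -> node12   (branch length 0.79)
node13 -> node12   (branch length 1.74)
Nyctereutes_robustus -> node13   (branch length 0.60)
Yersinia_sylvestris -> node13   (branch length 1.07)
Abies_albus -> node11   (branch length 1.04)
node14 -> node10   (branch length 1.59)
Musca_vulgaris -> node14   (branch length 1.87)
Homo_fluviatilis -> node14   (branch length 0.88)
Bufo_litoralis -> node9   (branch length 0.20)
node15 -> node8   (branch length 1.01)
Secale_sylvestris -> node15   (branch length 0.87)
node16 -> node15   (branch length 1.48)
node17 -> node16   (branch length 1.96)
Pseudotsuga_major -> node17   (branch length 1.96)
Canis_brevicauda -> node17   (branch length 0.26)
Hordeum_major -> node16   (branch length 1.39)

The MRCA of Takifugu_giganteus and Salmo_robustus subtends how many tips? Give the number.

5

The MRCA of Takifugu_giganteus and Salmo_robustus is the node subtending (Takifugu_giganteus,(((Ambystoma_sylvestris,Gorilla_domesticus),Salmo_robustus),Schizosaccharomyces_occidentalis)).
That clade contains 5 terminal taxa: Ambystoma_sylvestris, Gorilla_domesticus, Salmo_robustus, Schizosaccharomyces_occidentalis, Takifugu_giganteus.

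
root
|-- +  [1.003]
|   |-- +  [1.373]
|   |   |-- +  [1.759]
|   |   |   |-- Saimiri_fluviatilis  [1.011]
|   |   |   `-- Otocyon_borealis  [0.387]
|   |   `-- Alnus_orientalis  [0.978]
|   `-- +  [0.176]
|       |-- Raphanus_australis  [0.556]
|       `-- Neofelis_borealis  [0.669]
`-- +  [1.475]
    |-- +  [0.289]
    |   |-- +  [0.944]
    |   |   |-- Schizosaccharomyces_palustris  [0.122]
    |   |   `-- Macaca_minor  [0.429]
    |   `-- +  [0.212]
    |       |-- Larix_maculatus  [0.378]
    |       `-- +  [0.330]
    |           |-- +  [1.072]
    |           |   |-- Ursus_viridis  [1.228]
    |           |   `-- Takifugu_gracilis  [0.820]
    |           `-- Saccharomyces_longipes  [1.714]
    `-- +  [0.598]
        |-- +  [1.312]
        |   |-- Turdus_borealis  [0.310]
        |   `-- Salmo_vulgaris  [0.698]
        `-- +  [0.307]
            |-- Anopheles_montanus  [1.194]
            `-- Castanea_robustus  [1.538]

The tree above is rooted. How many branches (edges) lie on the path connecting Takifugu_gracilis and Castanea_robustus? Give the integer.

8

The MRCA of Takifugu_gracilis and Castanea_robustus is the node subtending (((Schizosaccharomyces_palustris,Macaca_minor),(Larix_maculatus,((Ursus_viridis,Takifugu_gracilis),Saccharomyces_longipes))),((Turdus_borealis,Salmo_vulgaris),(Anopheles_montanus,Castanea_robustus))).
From Takifugu_gracilis up to that node: 5 branches. From Castanea_robustus up to the same node: 3 branches. Total: 5 + 3 = 8.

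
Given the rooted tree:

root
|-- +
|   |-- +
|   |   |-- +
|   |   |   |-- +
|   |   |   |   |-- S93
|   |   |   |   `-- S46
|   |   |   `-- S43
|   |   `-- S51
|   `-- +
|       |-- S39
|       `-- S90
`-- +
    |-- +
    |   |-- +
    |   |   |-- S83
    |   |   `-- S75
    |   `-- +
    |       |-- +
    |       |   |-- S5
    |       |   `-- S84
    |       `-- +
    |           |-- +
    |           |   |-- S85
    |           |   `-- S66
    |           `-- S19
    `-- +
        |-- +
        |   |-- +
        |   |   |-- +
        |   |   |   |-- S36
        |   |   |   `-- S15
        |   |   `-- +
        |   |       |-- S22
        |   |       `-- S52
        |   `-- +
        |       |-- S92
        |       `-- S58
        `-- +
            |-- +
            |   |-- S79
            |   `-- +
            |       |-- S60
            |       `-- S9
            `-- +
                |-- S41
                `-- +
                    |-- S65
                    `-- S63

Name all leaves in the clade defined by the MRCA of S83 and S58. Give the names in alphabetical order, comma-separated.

S15, S19, S22, S36, S41, S5, S52, S58, S60, S63, S65, S66, S75, S79, S83, S84, S85, S9, S92

Tracing S83: it sits inside (S83,S75).
Tracing S58: it sits inside (S92,S58).
The smallest clade enclosing both is (((S83,S75),((S5,S84),((S85,S66),S19))),((((S36,S15),(S22,S52)),(S92,S58)),((S79,(S60,S9)),(S41,(S65,S63))))); the answer is its 19 terminal taxa in alphabetical order.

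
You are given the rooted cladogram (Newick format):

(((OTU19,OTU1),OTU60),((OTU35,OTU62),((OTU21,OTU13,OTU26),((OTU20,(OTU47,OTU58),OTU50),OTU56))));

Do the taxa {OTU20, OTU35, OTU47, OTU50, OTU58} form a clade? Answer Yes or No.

No

The MRCA of the listed taxa subtends ((OTU35,OTU62),((OTU21,OTU13,OTU26),((OTU20,(OTU47,OTU58),OTU50),OTU56))).
That clade also contains OTU13, OTU21, OTU26, OTU56, OTU62, which are not in the proposed group, so the group is not monophyletic.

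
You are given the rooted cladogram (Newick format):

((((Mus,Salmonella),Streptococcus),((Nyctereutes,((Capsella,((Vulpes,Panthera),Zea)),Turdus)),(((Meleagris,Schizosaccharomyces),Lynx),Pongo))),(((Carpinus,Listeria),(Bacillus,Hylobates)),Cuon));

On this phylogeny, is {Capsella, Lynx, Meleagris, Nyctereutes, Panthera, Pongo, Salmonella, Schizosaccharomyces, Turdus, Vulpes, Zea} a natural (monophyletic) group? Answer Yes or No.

The MRCA of the listed taxa subtends (((Mus,Salmonella),Streptococcus),((Nyctereutes,((Capsella,((Vulpes,Panthera),Zea)),Turdus)),(((Meleagris,Schizosaccharomyces),Lynx),Pongo))).
That clade also contains Mus, Streptococcus, which are not in the proposed group, so the group is not monophyletic.

No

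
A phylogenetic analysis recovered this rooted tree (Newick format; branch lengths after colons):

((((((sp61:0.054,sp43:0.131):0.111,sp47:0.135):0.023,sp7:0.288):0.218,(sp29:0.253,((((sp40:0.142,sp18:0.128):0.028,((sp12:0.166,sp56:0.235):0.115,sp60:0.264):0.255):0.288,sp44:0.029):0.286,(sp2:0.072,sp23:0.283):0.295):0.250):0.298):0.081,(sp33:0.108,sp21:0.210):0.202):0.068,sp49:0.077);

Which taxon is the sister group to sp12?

sp12 attaches to the tree at the node subtending (sp12,sp56).
The other lineage descending from that same node — the sister group — is the single tip sp56.

sp56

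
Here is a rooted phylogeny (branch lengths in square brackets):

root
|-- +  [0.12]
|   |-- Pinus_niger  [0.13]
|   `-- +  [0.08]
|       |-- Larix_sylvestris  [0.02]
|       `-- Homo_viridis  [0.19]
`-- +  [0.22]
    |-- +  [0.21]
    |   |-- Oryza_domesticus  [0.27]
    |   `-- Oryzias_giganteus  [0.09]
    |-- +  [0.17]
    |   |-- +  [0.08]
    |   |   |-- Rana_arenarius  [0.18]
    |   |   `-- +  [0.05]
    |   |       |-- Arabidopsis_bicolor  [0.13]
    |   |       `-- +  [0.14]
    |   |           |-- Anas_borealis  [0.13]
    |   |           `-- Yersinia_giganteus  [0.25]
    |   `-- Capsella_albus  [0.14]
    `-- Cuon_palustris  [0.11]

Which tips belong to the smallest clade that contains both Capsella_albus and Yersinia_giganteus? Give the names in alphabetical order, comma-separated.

Anas_borealis, Arabidopsis_bicolor, Capsella_albus, Rana_arenarius, Yersinia_giganteus

Tracing Capsella_albus: it sits inside ((Rana_arenarius,(Arabidopsis_bicolor,(Anas_borealis,Yersinia_giganteus))),Capsella_albus).
Tracing Yersinia_giganteus: it sits inside (Anas_borealis,Yersinia_giganteus).
The smallest clade enclosing both is ((Rana_arenarius,(Arabidopsis_bicolor,(Anas_borealis,Yersinia_giganteus))),Capsella_albus); the answer is its 5 terminal taxa in alphabetical order.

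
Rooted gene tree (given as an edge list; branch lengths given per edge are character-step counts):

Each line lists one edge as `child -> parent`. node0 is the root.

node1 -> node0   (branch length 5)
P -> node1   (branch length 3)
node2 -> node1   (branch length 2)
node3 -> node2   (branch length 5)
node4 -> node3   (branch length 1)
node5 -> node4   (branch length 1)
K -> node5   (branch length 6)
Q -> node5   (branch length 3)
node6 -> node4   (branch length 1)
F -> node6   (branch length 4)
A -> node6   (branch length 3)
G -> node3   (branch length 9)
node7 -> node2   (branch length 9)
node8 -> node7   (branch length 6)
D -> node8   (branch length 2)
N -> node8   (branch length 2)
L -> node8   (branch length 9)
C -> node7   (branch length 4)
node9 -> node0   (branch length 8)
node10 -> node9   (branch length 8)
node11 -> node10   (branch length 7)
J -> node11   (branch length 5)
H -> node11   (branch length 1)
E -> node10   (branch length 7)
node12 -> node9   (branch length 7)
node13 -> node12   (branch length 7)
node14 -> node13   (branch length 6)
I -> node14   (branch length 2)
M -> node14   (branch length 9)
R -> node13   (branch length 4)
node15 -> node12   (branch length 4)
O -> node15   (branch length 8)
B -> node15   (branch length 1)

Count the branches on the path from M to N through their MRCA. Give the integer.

10

The MRCA of M and N is the root of the tree.
From M up to that node: 5 branches. From N up to the same node: 5 branches. Total: 5 + 5 = 10.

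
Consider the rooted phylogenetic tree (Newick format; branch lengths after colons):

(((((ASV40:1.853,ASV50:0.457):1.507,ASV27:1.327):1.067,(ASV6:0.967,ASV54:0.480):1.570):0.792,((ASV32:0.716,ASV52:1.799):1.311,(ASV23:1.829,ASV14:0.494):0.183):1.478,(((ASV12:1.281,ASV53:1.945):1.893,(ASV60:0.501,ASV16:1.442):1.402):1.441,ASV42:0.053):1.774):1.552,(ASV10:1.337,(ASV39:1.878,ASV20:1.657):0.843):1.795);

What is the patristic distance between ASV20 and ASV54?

8.689

The path runs ASV20 → … → MRCA → … → ASV54; the MRCA is the root of the tree.
Branch lengths along that path: 1.657 + 0.843 + 1.795 + 1.552 + 0.792 + 1.570 + 0.480 = 8.689.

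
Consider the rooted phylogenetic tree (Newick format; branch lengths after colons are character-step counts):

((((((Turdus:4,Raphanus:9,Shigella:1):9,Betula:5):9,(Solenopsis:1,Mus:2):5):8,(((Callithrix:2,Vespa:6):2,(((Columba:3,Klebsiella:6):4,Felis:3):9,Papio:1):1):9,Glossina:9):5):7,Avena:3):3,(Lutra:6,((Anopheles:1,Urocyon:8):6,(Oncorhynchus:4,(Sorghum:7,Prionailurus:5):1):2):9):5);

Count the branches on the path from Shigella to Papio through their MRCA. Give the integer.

The MRCA of Shigella and Papio is the node subtending ((((Turdus,Raphanus,Shigella),Betula),(Solenopsis,Mus)),(((Callithrix,Vespa),(((Columba,Klebsiella),Felis),Papio)),Glossina)).
From Shigella up to that node: 4 branches. From Papio up to the same node: 4 branches. Total: 4 + 4 = 8.

8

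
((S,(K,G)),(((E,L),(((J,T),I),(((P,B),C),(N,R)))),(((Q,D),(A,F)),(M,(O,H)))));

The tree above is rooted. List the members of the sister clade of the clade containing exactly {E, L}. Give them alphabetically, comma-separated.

B, C, I, J, N, P, R, T

The clade containing exactly {E, L} attaches to the tree at the node subtending ((E,L),(((J,T),I),(((P,B),C),(N,R)))).
The other lineage descending from that same node — the sister group — is (((J,T),I),(((P,B),C),(N,R))); its 8 tips in alphabetical order are the answer.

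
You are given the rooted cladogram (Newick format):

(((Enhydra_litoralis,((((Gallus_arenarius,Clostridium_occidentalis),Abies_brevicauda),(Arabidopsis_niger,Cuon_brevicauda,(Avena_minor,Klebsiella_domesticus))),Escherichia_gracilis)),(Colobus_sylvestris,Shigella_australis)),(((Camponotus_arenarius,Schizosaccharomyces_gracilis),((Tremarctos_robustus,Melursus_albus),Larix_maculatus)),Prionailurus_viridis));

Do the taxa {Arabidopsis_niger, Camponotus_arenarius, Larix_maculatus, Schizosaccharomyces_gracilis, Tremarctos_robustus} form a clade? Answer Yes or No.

No

The MRCA of the listed taxa is the root, so the smallest clade containing them is the whole tree.
That clade also contains Abies_brevicauda, Avena_minor, Clostridium_occidentalis, Colobus_sylvestris, Cuon_brevicauda, Enhydra_litoralis, Escherichia_gracilis, Gallus_arenarius, Klebsiella_domesticus, Melursus_albus, Prionailurus_viridis, Shigella_australis, which are not in the proposed group, so the group is not monophyletic.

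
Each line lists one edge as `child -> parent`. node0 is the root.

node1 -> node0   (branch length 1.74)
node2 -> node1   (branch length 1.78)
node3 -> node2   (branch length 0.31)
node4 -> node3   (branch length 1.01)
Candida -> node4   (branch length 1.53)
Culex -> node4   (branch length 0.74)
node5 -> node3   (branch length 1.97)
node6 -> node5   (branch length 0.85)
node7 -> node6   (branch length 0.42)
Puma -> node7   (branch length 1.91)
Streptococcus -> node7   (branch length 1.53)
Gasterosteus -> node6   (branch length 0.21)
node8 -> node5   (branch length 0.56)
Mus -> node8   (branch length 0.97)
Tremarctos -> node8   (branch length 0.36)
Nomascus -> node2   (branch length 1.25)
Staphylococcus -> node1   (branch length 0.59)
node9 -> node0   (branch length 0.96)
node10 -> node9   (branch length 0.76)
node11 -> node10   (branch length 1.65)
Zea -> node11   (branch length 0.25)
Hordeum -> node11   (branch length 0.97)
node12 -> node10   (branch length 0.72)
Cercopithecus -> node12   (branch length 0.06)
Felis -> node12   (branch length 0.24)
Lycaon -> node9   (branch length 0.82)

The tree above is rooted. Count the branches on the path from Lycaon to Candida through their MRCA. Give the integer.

The MRCA of Lycaon and Candida is the root of the tree.
From Lycaon up to that node: 2 branches. From Candida up to the same node: 5 branches. Total: 2 + 5 = 7.

7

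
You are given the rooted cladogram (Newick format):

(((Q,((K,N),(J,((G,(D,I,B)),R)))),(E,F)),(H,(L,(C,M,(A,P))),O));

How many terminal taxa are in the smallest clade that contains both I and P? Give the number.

18

The MRCA of I and P is the root, so the clade is the entire tree.
That clade contains 18 terminal taxa: A, B, C, D, E, F, G, H, I, J, K, L, M, N, O, P, Q, R.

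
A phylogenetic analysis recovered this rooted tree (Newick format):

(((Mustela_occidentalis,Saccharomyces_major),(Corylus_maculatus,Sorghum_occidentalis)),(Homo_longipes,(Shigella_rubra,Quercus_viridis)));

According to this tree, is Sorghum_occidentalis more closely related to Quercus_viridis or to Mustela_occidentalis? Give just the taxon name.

Mustela_occidentalis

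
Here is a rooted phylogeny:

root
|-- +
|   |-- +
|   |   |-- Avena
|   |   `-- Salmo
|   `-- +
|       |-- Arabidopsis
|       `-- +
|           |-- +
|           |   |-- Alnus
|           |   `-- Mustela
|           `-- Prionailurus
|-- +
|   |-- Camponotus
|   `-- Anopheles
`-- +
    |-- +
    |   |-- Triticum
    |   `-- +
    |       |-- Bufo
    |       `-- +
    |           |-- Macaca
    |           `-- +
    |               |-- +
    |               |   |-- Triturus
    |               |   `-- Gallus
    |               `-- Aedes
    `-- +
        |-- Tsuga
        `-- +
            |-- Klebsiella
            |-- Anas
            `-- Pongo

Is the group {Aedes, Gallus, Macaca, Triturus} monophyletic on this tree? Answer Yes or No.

Yes

The most recent common ancestor of these taxa subtends (Macaca,((Triturus,Gallus),Aedes)).
That clade has exactly 4 tips — every listed taxon and nothing else — so the group is monophyletic.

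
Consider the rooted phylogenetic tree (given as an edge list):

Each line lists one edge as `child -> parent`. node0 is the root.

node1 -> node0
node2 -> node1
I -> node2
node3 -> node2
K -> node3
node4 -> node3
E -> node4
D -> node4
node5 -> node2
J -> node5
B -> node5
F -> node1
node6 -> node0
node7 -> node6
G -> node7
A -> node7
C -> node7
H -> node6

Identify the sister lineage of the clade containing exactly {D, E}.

K

The clade containing exactly {D, E} attaches to the tree at the node subtending (K,(E,D)).
The other lineage descending from that same node — the sister group — is the single tip K.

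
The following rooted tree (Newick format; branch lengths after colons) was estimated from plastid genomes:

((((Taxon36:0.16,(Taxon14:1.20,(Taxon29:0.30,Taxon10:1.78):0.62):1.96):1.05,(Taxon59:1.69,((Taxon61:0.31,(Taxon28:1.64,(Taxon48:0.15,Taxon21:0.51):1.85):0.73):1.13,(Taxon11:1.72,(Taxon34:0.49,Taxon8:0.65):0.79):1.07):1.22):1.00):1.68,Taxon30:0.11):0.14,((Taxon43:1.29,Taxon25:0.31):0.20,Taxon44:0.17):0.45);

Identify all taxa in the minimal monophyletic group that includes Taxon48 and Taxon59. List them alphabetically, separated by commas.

Taxon11, Taxon21, Taxon28, Taxon34, Taxon48, Taxon59, Taxon61, Taxon8

Tracing Taxon48: it sits inside (Taxon48,Taxon21).
Tracing Taxon59: it sits inside (Taxon59,((Taxon61,(Taxon28,(Taxon48,Taxon21))),(Taxon11,(Taxon34,Taxon8)))).
The smallest clade enclosing both is (Taxon59,((Taxon61,(Taxon28,(Taxon48,Taxon21))),(Taxon11,(Taxon34,Taxon8)))); the answer is its 8 terminal taxa in alphabetical order.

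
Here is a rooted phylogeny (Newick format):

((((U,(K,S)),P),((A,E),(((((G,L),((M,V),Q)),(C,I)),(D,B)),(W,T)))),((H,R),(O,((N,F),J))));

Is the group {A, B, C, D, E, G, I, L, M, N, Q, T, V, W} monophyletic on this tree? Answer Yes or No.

No

The MRCA of the listed taxa is the root, so the smallest clade containing them is the whole tree.
That clade also contains F, H, J, K, O, P, R, S, U, which are not in the proposed group, so the group is not monophyletic.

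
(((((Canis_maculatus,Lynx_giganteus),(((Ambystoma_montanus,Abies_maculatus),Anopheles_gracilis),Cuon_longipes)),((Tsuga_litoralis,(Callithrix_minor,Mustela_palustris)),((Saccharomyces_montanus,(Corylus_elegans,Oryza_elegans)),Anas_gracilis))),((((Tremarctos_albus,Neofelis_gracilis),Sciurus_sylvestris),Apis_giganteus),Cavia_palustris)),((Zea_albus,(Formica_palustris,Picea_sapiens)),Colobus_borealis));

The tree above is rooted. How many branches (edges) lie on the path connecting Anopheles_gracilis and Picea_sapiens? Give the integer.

10

The MRCA of Anopheles_gracilis and Picea_sapiens is the root of the tree.
From Anopheles_gracilis up to that node: 6 branches. From Picea_sapiens up to the same node: 4 branches. Total: 6 + 4 = 10.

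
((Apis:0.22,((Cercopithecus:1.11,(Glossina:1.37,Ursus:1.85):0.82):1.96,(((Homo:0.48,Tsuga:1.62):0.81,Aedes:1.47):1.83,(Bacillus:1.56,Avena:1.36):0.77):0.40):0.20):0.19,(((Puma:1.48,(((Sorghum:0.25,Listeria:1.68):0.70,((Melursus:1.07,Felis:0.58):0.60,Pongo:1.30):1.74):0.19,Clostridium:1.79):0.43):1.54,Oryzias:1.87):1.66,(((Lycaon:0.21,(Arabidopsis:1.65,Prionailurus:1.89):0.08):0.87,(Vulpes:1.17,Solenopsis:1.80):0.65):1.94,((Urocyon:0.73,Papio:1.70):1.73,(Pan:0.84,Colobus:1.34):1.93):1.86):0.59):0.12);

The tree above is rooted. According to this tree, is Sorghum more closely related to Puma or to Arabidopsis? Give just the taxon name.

The MRCA of Sorghum and Puma subtends (Puma,(((Sorghum,Listeria),((Melursus,Felis),Pongo)),Clostridium)) (7 taxa).
The MRCA of Sorghum and Arabidopsis subtends (((Puma,(((Sorghum,Listeria),((Melursus,Felis),Pongo)),Clostridium)),Oryzias),(((Lycaon,(Arabidopsis,Prionailurus)),(Vulpes,Solenopsis)),((Urocyon,Papio),(Pan,Colobus)))) (17 taxa).
The first is nested inside the second, so Sorghum shares a more recent common ancestor with Puma.

Puma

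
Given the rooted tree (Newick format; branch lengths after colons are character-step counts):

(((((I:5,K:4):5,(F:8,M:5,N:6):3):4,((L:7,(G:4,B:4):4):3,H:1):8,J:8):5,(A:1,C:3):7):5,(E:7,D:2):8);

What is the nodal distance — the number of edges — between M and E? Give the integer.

7

The MRCA of M and E is the root of the tree.
From M up to that node: 5 branches. From E up to the same node: 2 branches. Total: 5 + 2 = 7.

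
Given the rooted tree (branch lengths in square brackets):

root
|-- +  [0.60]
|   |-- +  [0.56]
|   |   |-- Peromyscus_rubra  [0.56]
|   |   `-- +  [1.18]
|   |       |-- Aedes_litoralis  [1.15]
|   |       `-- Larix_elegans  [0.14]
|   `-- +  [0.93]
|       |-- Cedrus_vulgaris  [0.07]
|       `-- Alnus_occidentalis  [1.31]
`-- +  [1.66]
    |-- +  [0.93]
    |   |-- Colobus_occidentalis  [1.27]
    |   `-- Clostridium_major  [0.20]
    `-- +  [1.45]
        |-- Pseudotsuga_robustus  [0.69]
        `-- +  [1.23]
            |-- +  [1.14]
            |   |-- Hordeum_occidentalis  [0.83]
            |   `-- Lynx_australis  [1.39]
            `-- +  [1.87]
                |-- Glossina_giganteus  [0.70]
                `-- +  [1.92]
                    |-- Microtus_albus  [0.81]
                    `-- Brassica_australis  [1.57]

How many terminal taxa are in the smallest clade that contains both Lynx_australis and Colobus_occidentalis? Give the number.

8

The MRCA of Lynx_australis and Colobus_occidentalis is the node subtending ((Colobus_occidentalis,Clostridium_major),(Pseudotsuga_robustus,((Hordeum_occidentalis,Lynx_australis),(Glossina_giganteus,(Microtus_albus,Brassica_australis))))).
That clade contains 8 terminal taxa: Brassica_australis, Clostridium_major, Colobus_occidentalis, Glossina_giganteus, Hordeum_occidentalis, Lynx_australis, Microtus_albus, Pseudotsuga_robustus.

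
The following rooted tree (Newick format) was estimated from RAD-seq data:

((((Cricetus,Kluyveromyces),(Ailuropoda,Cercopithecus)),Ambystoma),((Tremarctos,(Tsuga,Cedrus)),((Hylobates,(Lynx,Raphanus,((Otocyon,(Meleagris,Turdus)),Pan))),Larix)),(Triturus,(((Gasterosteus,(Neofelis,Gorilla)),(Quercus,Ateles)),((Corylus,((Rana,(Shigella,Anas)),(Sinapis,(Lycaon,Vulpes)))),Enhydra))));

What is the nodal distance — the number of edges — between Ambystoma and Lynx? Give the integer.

The MRCA of Ambystoma and Lynx is the root of the tree.
From Ambystoma up to that node: 2 branches. From Lynx up to the same node: 5 branches. Total: 2 + 5 = 7.

7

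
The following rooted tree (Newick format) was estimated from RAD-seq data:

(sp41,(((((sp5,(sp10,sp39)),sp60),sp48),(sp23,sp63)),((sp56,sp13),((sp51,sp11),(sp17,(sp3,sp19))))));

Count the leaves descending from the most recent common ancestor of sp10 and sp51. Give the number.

The MRCA of sp10 and sp51 is the node subtending (((((sp5,(sp10,sp39)),sp60),sp48),(sp23,sp63)),((sp56,sp13),((sp51,sp11),(sp17,(sp3,sp19))))).
That clade contains 14 terminal taxa: sp10, sp11, sp13, sp17, sp19, sp23, sp3, sp39, sp48, sp5, sp51, sp56, sp60, sp63.

14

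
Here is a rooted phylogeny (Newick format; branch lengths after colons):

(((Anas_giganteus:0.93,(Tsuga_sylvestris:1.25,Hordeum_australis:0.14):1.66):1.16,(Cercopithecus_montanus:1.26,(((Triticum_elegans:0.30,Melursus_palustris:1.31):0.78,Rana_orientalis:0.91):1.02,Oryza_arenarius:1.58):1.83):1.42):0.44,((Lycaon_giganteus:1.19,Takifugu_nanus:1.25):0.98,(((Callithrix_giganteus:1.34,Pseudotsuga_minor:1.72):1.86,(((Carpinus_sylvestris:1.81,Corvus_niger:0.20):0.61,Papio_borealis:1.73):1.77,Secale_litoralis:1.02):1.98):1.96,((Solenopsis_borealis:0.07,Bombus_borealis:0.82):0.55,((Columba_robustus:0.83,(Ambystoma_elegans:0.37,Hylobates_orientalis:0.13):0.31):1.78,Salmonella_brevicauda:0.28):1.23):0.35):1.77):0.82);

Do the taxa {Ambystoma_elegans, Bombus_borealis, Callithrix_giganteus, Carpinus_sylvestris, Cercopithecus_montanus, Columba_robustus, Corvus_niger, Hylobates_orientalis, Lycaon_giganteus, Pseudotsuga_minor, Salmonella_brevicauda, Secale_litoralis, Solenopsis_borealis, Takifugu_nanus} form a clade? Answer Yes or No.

The MRCA of the listed taxa is the root, so the smallest clade containing them is the whole tree.
That clade also contains Anas_giganteus, Hordeum_australis, Melursus_palustris, Oryza_arenarius, Papio_borealis, Rana_orientalis, Triticum_elegans, Tsuga_sylvestris, which are not in the proposed group, so the group is not monophyletic.

No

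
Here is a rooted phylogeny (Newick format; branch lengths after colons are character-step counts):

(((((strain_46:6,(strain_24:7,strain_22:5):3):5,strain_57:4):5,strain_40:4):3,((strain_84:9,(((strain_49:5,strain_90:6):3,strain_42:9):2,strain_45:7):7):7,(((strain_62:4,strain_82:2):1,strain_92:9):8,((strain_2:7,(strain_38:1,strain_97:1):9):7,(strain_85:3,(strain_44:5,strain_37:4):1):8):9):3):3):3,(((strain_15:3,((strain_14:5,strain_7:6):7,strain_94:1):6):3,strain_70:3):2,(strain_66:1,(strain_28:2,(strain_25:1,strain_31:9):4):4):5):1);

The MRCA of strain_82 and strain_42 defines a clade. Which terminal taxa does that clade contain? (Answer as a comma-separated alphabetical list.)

Tracing strain_82: it sits inside (strain_62,strain_82).
Tracing strain_42: it sits inside ((strain_49,strain_90),strain_42).
The smallest clade enclosing both is ((strain_84,(((strain_49,strain_90),strain_42),strain_45)),(((strain_62,strain_82),strain_92),((strain_2,(strain_38,strain_97)),(strain_85,(strain_44,strain_37))))); the answer is its 14 terminal taxa in alphabetical order.

strain_2, strain_37, strain_38, strain_42, strain_44, strain_45, strain_49, strain_62, strain_82, strain_84, strain_85, strain_90, strain_92, strain_97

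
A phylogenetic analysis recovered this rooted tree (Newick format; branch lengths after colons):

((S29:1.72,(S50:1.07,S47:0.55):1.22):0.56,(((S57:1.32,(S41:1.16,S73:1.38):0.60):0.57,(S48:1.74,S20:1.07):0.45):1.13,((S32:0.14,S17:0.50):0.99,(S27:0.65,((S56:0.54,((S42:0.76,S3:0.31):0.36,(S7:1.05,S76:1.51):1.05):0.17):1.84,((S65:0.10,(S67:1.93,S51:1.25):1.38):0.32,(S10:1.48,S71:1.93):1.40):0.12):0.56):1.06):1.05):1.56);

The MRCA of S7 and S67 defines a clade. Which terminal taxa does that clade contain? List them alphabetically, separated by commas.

S10, S3, S42, S51, S56, S65, S67, S7, S71, S76

Tracing S7: it sits inside (S7,S76).
Tracing S67: it sits inside (S67,S51).
The smallest clade enclosing both is ((S56,((S42,S3),(S7,S76))),((S65,(S67,S51)),(S10,S71))); the answer is its 10 terminal taxa in alphabetical order.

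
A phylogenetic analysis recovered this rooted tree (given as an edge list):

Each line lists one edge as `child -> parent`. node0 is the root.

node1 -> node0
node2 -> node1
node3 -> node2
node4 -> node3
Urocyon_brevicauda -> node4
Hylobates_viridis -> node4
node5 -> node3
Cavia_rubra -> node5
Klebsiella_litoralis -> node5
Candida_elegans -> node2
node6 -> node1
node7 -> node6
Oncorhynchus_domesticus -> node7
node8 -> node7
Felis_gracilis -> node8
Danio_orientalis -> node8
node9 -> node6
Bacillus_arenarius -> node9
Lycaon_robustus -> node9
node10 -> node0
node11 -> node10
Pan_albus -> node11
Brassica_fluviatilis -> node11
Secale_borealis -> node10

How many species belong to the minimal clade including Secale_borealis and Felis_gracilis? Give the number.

13

The MRCA of Secale_borealis and Felis_gracilis is the root, so the clade is the entire tree.
That clade contains 13 terminal taxa: Bacillus_arenarius, Brassica_fluviatilis, Candida_elegans, Cavia_rubra, Danio_orientalis, Felis_gracilis, Hylobates_viridis, Klebsiella_litoralis, Lycaon_robustus, Oncorhynchus_domesticus, Pan_albus, Secale_borealis, Urocyon_brevicauda.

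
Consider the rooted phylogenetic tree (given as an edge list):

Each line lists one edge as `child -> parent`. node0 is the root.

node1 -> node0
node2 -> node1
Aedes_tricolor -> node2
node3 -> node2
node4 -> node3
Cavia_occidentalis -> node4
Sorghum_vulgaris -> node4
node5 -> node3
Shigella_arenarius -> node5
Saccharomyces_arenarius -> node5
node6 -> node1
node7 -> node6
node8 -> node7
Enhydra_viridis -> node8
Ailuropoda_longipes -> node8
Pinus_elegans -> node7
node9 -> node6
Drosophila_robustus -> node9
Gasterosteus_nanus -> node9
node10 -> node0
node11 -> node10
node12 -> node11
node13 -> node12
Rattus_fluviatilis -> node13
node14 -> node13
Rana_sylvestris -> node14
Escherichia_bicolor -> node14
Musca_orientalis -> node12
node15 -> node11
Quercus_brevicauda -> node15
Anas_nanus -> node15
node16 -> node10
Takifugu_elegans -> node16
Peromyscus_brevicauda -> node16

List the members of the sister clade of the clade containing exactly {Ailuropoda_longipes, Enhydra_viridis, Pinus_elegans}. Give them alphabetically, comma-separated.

Drosophila_robustus, Gasterosteus_nanus

The clade containing exactly {Ailuropoda_longipes, Enhydra_viridis, Pinus_elegans} attaches to the tree at the node subtending (((Enhydra_viridis,Ailuropoda_longipes),Pinus_elegans),(Drosophila_robustus,Gasterosteus_nanus)).
The other lineage descending from that same node — the sister group — is (Drosophila_robustus,Gasterosteus_nanus); its 2 tips in alphabetical order are the answer.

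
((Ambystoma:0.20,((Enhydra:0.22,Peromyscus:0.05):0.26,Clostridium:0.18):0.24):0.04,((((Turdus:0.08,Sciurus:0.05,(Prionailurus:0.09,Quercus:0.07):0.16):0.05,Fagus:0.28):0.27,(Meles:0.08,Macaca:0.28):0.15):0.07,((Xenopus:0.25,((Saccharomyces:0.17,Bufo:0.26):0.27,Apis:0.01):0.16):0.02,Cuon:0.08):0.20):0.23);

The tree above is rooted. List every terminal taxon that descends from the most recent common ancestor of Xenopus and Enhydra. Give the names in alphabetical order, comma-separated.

Ambystoma, Apis, Bufo, Clostridium, Cuon, Enhydra, Fagus, Macaca, Meles, Peromyscus, Prionailurus, Quercus, Saccharomyces, Sciurus, Turdus, Xenopus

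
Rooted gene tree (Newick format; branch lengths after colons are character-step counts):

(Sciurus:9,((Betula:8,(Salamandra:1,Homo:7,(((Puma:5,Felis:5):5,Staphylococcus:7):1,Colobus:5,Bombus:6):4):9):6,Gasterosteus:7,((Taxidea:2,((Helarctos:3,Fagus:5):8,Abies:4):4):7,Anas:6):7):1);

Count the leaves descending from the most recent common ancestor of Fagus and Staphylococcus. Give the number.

The MRCA of Fagus and Staphylococcus is the node subtending ((Betula,(Salamandra,Homo,(((Puma,Felis),Staphylococcus),Colobus,Bombus))),Gasterosteus,((Taxidea,((Helarctos,Fagus),Abies)),Anas)).
That clade contains 14 terminal taxa: Abies, Anas, Betula, Bombus, Colobus, Fagus, Felis, Gasterosteus, Helarctos, Homo, Puma, Salamandra, Staphylococcus, Taxidea.

14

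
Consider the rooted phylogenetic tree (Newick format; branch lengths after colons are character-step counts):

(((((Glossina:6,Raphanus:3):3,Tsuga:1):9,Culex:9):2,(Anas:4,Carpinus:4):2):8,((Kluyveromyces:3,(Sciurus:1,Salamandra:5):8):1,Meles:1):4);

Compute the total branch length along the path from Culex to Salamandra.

37

The path runs Culex → … → MRCA → … → Salamandra; the MRCA is the root of the tree.
Branch lengths along that path: 9 + 2 + 8 + 4 + 1 + 8 + 5 = 37.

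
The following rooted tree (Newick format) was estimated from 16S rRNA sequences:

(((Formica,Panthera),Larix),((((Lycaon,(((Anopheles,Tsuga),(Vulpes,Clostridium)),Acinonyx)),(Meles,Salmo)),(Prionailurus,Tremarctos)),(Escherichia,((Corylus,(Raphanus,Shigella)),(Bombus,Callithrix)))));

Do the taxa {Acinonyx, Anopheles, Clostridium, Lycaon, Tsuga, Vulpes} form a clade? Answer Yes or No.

Yes

The most recent common ancestor of these taxa subtends (Lycaon,(((Anopheles,Tsuga),(Vulpes,Clostridium)),Acinonyx)).
That clade has exactly 6 tips — every listed taxon and nothing else — so the group is monophyletic.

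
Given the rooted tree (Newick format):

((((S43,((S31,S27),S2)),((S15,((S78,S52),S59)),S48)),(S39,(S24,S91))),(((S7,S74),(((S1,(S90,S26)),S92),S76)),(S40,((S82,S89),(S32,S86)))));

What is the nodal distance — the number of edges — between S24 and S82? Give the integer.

9

The MRCA of S24 and S82 is the root of the tree.
From S24 up to that node: 4 branches. From S82 up to the same node: 5 branches. Total: 4 + 5 = 9.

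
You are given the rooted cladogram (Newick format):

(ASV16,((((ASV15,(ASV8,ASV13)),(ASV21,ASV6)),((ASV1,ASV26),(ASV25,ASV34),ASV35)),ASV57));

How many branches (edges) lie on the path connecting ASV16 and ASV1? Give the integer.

The MRCA of ASV16 and ASV1 is the root of the tree.
From ASV16 up to that node: 1 branch. From ASV1 up to the same node: 5 branches. Total: 1 + 5 = 6.

6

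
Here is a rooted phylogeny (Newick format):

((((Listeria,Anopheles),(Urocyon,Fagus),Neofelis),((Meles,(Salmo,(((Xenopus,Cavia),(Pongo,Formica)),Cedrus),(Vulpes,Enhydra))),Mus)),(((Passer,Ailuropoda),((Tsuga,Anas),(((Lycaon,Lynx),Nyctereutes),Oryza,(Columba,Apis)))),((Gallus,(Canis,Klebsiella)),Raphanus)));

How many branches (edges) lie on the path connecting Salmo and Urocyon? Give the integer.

The MRCA of Salmo and Urocyon is the node subtending (((Listeria,Anopheles),(Urocyon,Fagus),Neofelis),((Meles,(Salmo,(((Xenopus,Cavia),(Pongo,Formica)),Cedrus),(Vulpes,Enhydra))),Mus)).
From Salmo up to that node: 4 branches. From Urocyon up to the same node: 3 branches. Total: 4 + 3 = 7.

7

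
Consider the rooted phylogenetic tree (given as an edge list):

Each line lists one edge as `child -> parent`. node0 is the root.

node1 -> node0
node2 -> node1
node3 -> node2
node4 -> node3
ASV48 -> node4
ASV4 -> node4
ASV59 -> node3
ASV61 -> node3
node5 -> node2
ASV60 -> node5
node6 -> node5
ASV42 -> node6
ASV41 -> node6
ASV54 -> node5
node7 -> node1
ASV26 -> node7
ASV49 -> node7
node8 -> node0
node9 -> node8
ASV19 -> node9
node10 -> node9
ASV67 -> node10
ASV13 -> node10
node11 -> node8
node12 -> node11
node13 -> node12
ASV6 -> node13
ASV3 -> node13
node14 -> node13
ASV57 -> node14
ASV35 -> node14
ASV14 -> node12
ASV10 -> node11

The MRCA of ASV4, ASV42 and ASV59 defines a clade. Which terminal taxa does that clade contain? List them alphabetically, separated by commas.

ASV4, ASV41, ASV42, ASV48, ASV54, ASV59, ASV60, ASV61

Tracing ASV4: it sits inside (ASV48,ASV4).
Tracing ASV42: it sits inside (ASV42,ASV41).
Tracing ASV59: it sits inside ((ASV48,ASV4),ASV59,ASV61).
The smallest clade enclosing all 3 is (((ASV48,ASV4),ASV59,ASV61),(ASV60,(ASV42,ASV41),ASV54)); the answer is its 8 terminal taxa in alphabetical order.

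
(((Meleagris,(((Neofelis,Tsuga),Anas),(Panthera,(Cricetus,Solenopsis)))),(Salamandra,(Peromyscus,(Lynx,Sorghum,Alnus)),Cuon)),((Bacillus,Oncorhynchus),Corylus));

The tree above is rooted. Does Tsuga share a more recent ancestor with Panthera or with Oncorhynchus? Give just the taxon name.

Panthera

The MRCA of Tsuga and Panthera subtends (((Neofelis,Tsuga),Anas),(Panthera,(Cricetus,Solenopsis))) (6 taxa).
The MRCA of Tsuga and Oncorhynchus is the root, subtending the entire tree (16 taxa).
The first is nested inside the second, so Tsuga shares a more recent common ancestor with Panthera.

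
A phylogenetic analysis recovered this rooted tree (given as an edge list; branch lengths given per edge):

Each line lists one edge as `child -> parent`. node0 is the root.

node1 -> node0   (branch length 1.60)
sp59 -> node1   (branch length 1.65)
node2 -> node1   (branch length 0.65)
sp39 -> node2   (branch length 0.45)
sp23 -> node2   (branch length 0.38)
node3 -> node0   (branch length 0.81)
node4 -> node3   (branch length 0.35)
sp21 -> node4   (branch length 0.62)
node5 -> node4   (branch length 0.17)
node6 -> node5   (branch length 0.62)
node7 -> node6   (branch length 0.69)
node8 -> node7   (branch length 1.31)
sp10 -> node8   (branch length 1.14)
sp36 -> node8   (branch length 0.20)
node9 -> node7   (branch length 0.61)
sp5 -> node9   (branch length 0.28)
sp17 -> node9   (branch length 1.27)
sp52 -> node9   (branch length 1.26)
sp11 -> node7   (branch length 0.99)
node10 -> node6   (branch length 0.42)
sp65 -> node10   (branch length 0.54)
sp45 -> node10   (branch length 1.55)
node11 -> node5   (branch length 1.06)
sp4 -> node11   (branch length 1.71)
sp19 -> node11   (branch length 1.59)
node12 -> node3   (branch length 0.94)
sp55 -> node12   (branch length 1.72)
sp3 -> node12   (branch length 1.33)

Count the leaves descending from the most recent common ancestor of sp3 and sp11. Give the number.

The MRCA of sp3 and sp11 is the node subtending ((sp21,((((sp10,sp36),(sp5,sp17,sp52),sp11),(sp65,sp45)),(sp4,sp19))),(sp55,sp3)).
That clade contains 13 terminal taxa: sp10, sp11, sp17, sp19, sp21, sp3, sp36, sp4, sp45, sp5, sp52, sp55, sp65.

13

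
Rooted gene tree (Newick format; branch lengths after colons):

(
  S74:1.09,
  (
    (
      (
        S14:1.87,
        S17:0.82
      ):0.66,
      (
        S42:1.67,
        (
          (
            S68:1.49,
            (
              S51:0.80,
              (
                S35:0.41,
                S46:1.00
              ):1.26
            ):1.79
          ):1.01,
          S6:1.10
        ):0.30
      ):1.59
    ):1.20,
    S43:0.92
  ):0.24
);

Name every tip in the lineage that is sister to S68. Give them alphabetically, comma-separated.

S68 attaches to the tree at the node subtending (S68,(S51,(S35,S46))).
The other lineage descending from that same node — the sister group — is (S51,(S35,S46)); its 3 tips in alphabetical order are the answer.

S35, S46, S51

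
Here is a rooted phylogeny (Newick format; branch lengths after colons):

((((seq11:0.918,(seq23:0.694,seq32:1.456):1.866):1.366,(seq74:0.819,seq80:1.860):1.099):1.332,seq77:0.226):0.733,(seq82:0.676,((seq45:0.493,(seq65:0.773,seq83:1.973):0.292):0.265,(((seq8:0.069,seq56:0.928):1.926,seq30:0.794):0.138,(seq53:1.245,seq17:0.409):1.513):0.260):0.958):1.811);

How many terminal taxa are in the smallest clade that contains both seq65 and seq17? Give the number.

8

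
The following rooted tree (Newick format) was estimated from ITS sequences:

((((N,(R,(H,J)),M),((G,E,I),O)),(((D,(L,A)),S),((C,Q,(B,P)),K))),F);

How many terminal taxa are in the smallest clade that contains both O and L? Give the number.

18

The MRCA of O and L is the node subtending (((N,(R,(H,J)),M),((G,E,I),O)),(((D,(L,A)),S),((C,Q,(B,P)),K))).
That clade contains 18 terminal taxa: A, B, C, D, E, G, H, I, J, K, L, M, N, O, P, Q, R, S.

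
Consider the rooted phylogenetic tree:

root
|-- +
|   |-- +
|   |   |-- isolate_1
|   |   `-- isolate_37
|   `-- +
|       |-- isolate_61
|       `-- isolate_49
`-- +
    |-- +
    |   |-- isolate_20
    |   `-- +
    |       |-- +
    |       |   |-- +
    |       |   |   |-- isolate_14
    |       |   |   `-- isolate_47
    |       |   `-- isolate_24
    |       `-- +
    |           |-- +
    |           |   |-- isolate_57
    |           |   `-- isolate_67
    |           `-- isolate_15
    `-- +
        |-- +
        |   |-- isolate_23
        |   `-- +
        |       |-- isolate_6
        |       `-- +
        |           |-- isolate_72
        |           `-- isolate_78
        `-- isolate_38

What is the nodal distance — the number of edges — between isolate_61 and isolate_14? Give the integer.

The MRCA of isolate_61 and isolate_14 is the root of the tree.
From isolate_61 up to that node: 3 branches. From isolate_14 up to the same node: 6 branches. Total: 3 + 6 = 9.

9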